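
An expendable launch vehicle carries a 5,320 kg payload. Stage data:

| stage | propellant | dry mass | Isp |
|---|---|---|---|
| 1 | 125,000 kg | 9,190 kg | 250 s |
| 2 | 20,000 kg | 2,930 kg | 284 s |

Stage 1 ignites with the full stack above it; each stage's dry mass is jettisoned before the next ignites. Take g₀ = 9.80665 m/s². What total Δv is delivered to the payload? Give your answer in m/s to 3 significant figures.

Δv ≈ 7030 m/s

Ignition mass of stage 1 = 125,000+9,190 + 20,000+2,930 + 5,320 = 162,440 kg.
Stage 1: m₀ = 162,440 kg, m_f = 162,440 − 125,000 = 37,440 kg; Δv = 250×9.80665×ln(4.339) = 2451.7×1.4676 ≈ 3598 m/s.
Stage 2: m₀ = 28,250 kg, m_f = 28,250 − 20,000 = 8,250 kg; Δv = 284×9.80665×ln(3.424) = 2785.1×1.2309 ≈ 3428 m/s.
Total Δv = 3598 + 3428 = 7026 m/s.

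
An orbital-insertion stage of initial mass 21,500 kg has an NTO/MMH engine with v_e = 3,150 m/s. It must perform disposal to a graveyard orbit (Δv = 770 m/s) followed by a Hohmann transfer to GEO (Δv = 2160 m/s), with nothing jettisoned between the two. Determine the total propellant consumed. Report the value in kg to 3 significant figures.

After the first burn: m = 21500 × exp(−770/3150.0) = 21500 × 0.78314 = 16,837.5 kg.
After the second burn: m = 16,837.5 × exp(−2160/3150.0) = 16,837.5 × 0.50373 = 8,481.55 kg.
Total propellant = m₀ − m_final = 21500 − 8,481.55 = 13,018.45 kg.

total propellant consumed ≈ 13000 kg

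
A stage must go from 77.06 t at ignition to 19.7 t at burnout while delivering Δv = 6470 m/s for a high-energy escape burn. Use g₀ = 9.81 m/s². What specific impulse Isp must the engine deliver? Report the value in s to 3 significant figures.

ln(m₀/m_f) = ln(77060/19700) = ln(3.912) = 1.3640.
Rocket equation: v_e = Δv / ln(m₀/m_f) = 6470 / 1.3640 = 4743.5 m/s.
Isp = v_e / g₀ = 4743.5 / 9.81 = 483.5 s.

Isp ≈ 484 s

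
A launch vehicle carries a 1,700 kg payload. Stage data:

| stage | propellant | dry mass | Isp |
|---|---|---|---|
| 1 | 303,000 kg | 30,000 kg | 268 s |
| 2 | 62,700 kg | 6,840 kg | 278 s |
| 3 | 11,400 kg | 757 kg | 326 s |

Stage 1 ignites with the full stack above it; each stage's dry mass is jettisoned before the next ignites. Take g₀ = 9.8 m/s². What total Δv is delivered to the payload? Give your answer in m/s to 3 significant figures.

Ignition mass of stage 1 = 303,000+30,000 + 62,700+6,840 + 11,400+757 + 1,700 = 416,397 kg.
Stage 1: m₀ = 416,397 kg, m_f = 416,397 − 303,000 = 113,397 kg; Δv = 268×9.8×ln(3.672) = 2626.4×1.3007 ≈ 3416 m/s.
Stage 2: m₀ = 83,397 kg, m_f = 83,397 − 62,700 = 20,697 kg; Δv = 278×9.8×ln(4.029) = 2724.4×1.3936 ≈ 3797 m/s.
Stage 3: m₀ = 13,857 kg, m_f = 13,857 − 11,400 = 2,457 kg; Δv = 326×9.8×ln(5.64) = 3194.8×1.7298 ≈ 5527 m/s.
Total Δv = 3416 + 3797 + 5527 = 12740 m/s.

Δv ≈ 12700 m/s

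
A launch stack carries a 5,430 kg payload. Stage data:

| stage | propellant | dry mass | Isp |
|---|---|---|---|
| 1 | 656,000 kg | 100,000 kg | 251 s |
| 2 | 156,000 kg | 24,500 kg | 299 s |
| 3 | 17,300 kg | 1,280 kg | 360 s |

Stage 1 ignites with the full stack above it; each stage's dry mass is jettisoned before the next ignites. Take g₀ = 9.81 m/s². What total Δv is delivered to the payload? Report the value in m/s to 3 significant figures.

Ignition mass of stage 1 = 656,000+100,000 + 156,000+24,500 + 17,300+1,280 + 5,430 = 960,510 kg.
Stage 1: m₀ = 960,510 kg, m_f = 960,510 − 656,000 = 304,510 kg; Δv = 251×9.81×ln(3.154) = 2462.3×1.1488 ≈ 2829 m/s.
Stage 2: m₀ = 204,510 kg, m_f = 204,510 − 156,000 = 48,510 kg; Δv = 299×9.81×ln(4.216) = 2933.2×1.4388 ≈ 4220 m/s.
Stage 3: m₀ = 24,010 kg, m_f = 24,010 − 17,300 = 6,710 kg; Δv = 360×9.81×ln(3.578) = 3531.6×1.2749 ≈ 4502 m/s.
Total Δv = 2829 + 4220 + 4502 = 11551 m/s.

Δv ≈ 11600 m/s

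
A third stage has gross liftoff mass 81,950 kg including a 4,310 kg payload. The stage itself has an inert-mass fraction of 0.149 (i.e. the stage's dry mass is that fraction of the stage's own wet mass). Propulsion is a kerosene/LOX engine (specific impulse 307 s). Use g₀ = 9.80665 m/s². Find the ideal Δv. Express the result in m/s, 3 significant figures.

Stage wet mass = m₀ − payload = 81,950 − 4,310 = 77,640 kg.
Stage dry mass = ε × stage wet mass = 0.149 × 77,640 = 11,568.4 kg.
Burnout mass m_f = stage dry + payload = 11,568.4 + 4,310 = 15,878.4 kg.
v_e = Isp · g₀ = 307 × 9.80665 = 3010.6 m/s.
Δv = v_e · ln(81,950/15,878.4) = 3010.6 × ln(5.161) = 3010.6 × 1.6411 ≈ 4941 m/s.

Δv ≈ 4940 m/s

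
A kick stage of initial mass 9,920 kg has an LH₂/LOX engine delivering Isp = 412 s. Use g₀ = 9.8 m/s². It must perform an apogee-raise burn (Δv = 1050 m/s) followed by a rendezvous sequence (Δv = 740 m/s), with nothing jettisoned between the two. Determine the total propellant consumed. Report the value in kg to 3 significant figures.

total propellant consumed ≈ 3550 kg

v_e = Isp · g₀ = 412 × 9.8 = 4037.6 m/s.
After the first burn: m = 9920 × exp(−1050/4037.6) = 9920 × 0.77101 = 7,648.42 kg.
After the second burn: m = 7,648.42 × exp(−740/4037.6) = 7,648.42 × 0.83254 = 6,367.62 kg.
Total propellant = m₀ − m_final = 9920 − 6,367.62 = 3,552.38 kg.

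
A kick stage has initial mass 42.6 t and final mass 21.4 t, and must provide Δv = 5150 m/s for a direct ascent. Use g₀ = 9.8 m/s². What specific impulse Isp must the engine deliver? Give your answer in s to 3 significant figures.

ln(m₀/m_f) = ln(42600/21400) = ln(1.991) = 0.6885.
From the ideal rocket equation, v_e = Δv / ln(m₀/m_f) = 5150 / 0.6885 = 7480.4 m/s.
Isp = v_e / g₀ = 7480.4 / 9.8 = 763.3 s.

Isp ≈ 763 s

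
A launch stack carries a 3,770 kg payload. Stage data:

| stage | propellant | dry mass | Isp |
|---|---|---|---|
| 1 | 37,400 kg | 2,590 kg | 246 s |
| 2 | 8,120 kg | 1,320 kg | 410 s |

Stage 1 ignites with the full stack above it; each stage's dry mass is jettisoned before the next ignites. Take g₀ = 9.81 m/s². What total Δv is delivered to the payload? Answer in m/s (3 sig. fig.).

Δv ≈ 6770 m/s

Ignition mass of stage 1 = 37,400+2,590 + 8,120+1,320 + 3,770 = 53,200 kg.
Stage 1: m₀ = 53,200 kg, m_f = 53,200 − 37,400 = 15,800 kg; Δv = 246×9.81×ln(3.367) = 2413.3×1.2140 ≈ 2930 m/s.
Stage 2: m₀ = 13,210 kg, m_f = 13,210 − 8,120 = 5,090 kg; Δv = 410×9.81×ln(2.595) = 4022.1×0.9537 ≈ 3836 m/s.
Total Δv = 2930 + 3836 = 6766 m/s.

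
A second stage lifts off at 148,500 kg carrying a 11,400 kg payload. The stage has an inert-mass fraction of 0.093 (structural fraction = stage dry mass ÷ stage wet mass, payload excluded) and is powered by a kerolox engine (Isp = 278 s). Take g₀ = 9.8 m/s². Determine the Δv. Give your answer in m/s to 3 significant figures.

Stage wet mass = m₀ − payload = 148,500 − 11,400 = 137,100 kg.
Stage dry mass = ε × stage wet mass = 0.093 × 137,100 = 12,750.3 kg.
Burnout mass m_f = stage dry + payload = 12,750.3 + 11,400 = 24,150.3 kg.
v_e = Isp · g₀ = 278 × 9.8 = 2724.4 m/s.
Using Δv = v_e ln(m₀/m_f): Δv = v_e · ln(148,500/24,150.3) = 2724.4 × ln(6.149) = 2724.4 × 1.8163 ≈ 4948 m/s.

Δv ≈ 4950 m/s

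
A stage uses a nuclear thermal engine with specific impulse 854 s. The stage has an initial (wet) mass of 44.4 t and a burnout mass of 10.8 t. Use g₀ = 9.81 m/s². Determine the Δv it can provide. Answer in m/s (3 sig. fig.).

v_e = Isp · g₀ = 854 × 9.81 = 8377.7 m/s.
Δv = v_e · ln(m₀/m_f) = 8377.7 × ln(4.111) = 8377.7 × 1.4137 ≈ 11843.6 m/s.

Δv ≈ 11800 m/s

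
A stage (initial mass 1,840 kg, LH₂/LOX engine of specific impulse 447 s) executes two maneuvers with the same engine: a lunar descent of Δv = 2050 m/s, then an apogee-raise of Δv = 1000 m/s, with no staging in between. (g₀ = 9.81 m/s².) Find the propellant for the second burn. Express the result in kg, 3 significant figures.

propellant for the second burn ≈ 235 kg

v_e = Isp · g₀ = 447 × 9.81 = 4385.1 m/s.
After the first burn: m = 1840 × exp(−2050/4385.1) = 1840 × 0.62657 = 1,152.89 kg.
After the second burn: m = 1,152.89 × exp(−1000/4385.1) = 1,152.89 × 0.79609 = 917.804 kg.
Second-burn propellant = 1,152.89 − 917.804 = 235.086 kg.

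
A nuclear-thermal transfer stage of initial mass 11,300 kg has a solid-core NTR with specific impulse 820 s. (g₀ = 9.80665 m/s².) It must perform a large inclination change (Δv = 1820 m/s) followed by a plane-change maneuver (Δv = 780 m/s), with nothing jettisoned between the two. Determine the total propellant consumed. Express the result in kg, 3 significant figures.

v_e = Isp · g₀ = 820 × 9.80665 = 8041.5 m/s.
After the first burn: m = 11300 × exp(−1820/8041.5) = 11300 × 0.79746 = 9,011.3 kg.
After the second burn: m = 9,011.3 × exp(−780/8041.5) = 9,011.3 × 0.90756 = 8,178.3 kg.
Total propellant = m₀ − m_final = 11300 − 8,178.3 = 3,121.7 kg.

total propellant consumed ≈ 3120 kg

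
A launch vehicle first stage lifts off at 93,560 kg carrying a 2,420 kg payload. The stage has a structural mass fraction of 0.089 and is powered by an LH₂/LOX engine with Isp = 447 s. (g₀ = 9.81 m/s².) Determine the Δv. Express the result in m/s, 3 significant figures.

Stage wet mass = m₀ − payload = 93,560 − 2,420 = 91,140 kg.
Stage dry mass = ε × stage wet mass = 0.089 × 91,140 = 8,111.46 kg.
Burnout mass m_f = stage dry + payload = 8,111.46 + 2,420 = 10,531.46 kg.
v_e = Isp · g₀ = 447 × 9.81 = 4385.1 m/s.
Δv = v_e · ln(93,560/10,531.46) = 4385.1 × ln(8.884) = 4385.1 × 2.1842 ≈ 9578 m/s.

Δv ≈ 9580 m/s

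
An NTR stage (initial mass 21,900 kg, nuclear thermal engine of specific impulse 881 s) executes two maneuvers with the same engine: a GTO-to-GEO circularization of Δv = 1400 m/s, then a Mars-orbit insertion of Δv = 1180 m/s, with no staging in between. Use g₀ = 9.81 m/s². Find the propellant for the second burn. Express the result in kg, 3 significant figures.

propellant for the second burn ≈ 2380 kg

v_e = Isp · g₀ = 881 × 9.81 = 8642.6 m/s.
After the first burn: m = 21900 × exp(−1400/8642.6) = 21900 × 0.85045 = 18,624.9 kg.
After the second burn: m = 18,624.9 × exp(−1180/8642.6) = 18,624.9 × 0.87238 = 16,248 kg.
Second-burn propellant = 18,624.9 − 16,248 = 2,376.9 kg.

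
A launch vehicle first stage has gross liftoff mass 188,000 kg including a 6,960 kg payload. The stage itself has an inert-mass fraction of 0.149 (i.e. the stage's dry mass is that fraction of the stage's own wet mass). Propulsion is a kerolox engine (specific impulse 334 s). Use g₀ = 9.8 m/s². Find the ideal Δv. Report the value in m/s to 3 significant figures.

Stage wet mass = m₀ − payload = 188,000 − 6,960 = 181,040 kg.
Stage dry mass = ε × stage wet mass = 0.149 × 181,040 = 26,975 kg.
Burnout mass m_f = stage dry + payload = 26,975 + 6,960 = 33,935 kg.
v_e = Isp · g₀ = 334 × 9.8 = 3273.2 m/s.
Δv = v_e · ln(188,000/33,935) = 3273.2 × ln(5.54) = 3273.2 × 1.7120 ≈ 5604 m/s.

Δv ≈ 5600 m/s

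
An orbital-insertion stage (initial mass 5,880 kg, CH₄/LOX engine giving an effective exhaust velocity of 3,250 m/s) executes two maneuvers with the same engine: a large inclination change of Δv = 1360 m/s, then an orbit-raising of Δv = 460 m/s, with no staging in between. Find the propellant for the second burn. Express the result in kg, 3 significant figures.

After the first burn: m = 5880 × exp(−1360/3250.0) = 5880 × 0.65806 = 3,869.39 kg.
After the second burn: m = 3,869.39 × exp(−460/3250.0) = 3,869.39 × 0.86802 = 3,358.71 kg.
Second-burn propellant = 3,869.39 − 3,358.71 = 510.68 kg.

propellant for the second burn ≈ 511 kg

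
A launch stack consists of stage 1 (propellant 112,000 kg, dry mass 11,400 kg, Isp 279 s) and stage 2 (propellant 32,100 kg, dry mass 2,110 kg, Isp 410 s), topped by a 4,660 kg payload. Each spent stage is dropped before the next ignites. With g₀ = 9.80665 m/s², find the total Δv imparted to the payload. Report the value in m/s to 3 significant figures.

Ignition mass of stage 1 = 112,000+11,400 + 32,100+2,110 + 4,660 = 162,270 kg.
Stage 1: m₀ = 162,270 kg, m_f = 162,270 − 112,000 = 50,270 kg; Δv = 279×9.80665×ln(3.228) = 2736.1×1.1719 ≈ 3206 m/s.
Stage 2: m₀ = 38,870 kg, m_f = 38,870 − 32,100 = 6,770 kg; Δv = 410×9.80665×ln(5.742) = 4020.7×1.7477 ≈ 7027 m/s.
Total Δv = 3206 + 7027 = 10233 m/s.

Δv ≈ 10200 m/s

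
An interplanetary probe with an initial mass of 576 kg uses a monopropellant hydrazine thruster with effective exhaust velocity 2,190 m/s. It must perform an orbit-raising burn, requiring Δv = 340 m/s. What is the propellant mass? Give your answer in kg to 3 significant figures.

propellant mass ≈ 82.8 kg

From the ideal rocket equation, m₀/m_f = exp(Δv / v_e) = exp(340 / 2190.0) = exp(0.1553) = 1.1680.
m_f = 576 / 1.1680 = 493.151 kg, so propellant = m₀ − m_f = 576 − 493.151 = 82.849 kg.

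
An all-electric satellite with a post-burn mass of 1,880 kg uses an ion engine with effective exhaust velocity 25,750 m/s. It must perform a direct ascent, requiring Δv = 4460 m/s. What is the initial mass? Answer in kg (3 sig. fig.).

From the ideal rocket equation, m₀/m_f = exp(Δv / v_e) = exp(4460 / 25750.0) = exp(0.1732) = 1.1891.
m₀ = m_f × 1.1891 = 1,880 × 1.1891 = 2,235.51 kg.

initial mass ≈ 2240 kg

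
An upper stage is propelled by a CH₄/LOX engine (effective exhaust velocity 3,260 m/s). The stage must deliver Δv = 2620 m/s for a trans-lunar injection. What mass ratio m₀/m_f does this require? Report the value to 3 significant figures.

mass ratio ≈ 2.23

m₀/m_f = exp(Δv / v_e) = exp(2620 / 3260.0) = exp(0.8037) = 2.2337.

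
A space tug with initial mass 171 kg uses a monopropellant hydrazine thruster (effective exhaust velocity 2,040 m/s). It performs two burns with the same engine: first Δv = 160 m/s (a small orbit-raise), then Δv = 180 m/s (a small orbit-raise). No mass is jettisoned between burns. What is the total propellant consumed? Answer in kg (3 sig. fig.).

total propellant consumed ≈ 26.3 kg

After the first burn: m = 171 × exp(−160/2040.0) = 171 × 0.92457 = 158.101 kg.
After the second burn: m = 158.101 × exp(−180/2040.0) = 158.101 × 0.91555 = 144.749 kg.
Total propellant = m₀ − m_final = 171 − 144.749 = 26.251 kg.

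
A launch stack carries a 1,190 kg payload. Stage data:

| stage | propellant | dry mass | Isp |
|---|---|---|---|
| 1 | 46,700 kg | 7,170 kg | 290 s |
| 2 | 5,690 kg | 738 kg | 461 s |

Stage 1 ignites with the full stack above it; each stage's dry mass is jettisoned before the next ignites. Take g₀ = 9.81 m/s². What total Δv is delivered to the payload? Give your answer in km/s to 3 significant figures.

Δv ≈ 10.3 km/s

Ignition mass of stage 1 = 46,700+7,170 + 5,690+738 + 1,190 = 61,488 kg.
Stage 1: m₀ = 61,488 kg, m_f = 61,488 − 46,700 = 14,788 kg; Δv = 290×9.81×ln(4.158) = 2844.9×1.4250 ≈ 4054 m/s.
Stage 2: m₀ = 7,618 kg, m_f = 7,618 − 5,690 = 1,928 kg; Δv = 461×9.81×ln(3.951) = 4522.4×1.3740 ≈ 6214 m/s.
Total Δv = 4054 + 6214 = 10268 m/s.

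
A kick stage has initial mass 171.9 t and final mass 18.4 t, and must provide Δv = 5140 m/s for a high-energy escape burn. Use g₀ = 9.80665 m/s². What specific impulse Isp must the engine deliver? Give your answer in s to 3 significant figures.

ln(m₀/m_f) = ln(171900/18400) = ln(9.342) = 2.2346.
v_e = Δv / ln(m₀/m_f) = 5140 / 2.2346 = 2300.2 m/s.
Isp = v_e / g₀ = 2300.2 / 9.80665 = 234.6 s.

Isp ≈ 235 s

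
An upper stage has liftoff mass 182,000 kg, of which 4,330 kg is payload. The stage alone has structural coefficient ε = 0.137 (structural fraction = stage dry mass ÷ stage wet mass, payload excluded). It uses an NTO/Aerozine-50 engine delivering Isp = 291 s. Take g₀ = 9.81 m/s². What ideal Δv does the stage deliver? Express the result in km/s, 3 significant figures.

Stage wet mass = m₀ − payload = 182,000 − 4,330 = 177,670 kg.
Stage dry mass = ε × stage wet mass = 0.137 × 177,670 = 24,340.8 kg.
Burnout mass m_f = stage dry + payload = 24,340.8 + 4,330 = 28,670.8 kg.
v_e = Isp · g₀ = 291 × 9.81 = 2854.7 m/s.
Using Δv = v_e ln(m₀/m_f): Δv = v_e · ln(182,000/28,670.8) = 2854.7 × ln(6.348) = 2854.7 × 1.8481 ≈ 5276 m/s.

Δv ≈ 5.28 km/s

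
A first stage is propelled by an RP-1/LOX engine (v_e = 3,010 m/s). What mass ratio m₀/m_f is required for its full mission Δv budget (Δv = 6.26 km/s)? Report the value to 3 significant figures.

By the Tsiolkovsky rocket equation, m₀/m_f = exp(Δv / v_e) = exp(6260 / 3010.0) = exp(2.0797) = 8.0023.

mass ratio ≈ 8.00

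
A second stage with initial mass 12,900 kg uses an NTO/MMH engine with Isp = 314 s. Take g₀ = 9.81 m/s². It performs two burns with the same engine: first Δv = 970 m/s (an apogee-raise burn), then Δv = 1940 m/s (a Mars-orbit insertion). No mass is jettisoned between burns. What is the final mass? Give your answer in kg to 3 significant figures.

final mass ≈ 5020 kg

v_e = Isp · g₀ = 314 × 9.81 = 3080.3 m/s.
After the first burn: m = 12900 × exp(−970/3080.3) = 12900 × 0.72986 = 9,415.19 kg.
After the second burn: m = 9,415.19 × exp(−1940/3080.3) = 9,415.19 × 0.53270 = 5,015.47 kg.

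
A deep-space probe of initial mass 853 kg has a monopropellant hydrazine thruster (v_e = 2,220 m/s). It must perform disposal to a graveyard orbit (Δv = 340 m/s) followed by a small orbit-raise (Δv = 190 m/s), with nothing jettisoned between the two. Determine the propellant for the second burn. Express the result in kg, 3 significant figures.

After the first burn: m = 853 × exp(−340/2220.0) = 853 × 0.85800 = 731.874 kg.
After the second burn: m = 731.874 × exp(−190/2220.0) = 731.874 × 0.91797 = 671.838 kg.
Second-burn propellant = 731.874 − 671.838 = 60.036 kg.

propellant for the second burn ≈ 60.0 kg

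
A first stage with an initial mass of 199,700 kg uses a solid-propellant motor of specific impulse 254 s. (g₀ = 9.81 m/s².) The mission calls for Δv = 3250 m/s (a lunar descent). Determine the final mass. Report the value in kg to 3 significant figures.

v_e = Isp · g₀ = 254 × 9.81 = 2491.7 m/s.
m₀/m_f = exp(Δv / v_e) = exp(3250 / 2491.7) = exp(1.3043) = 3.6851.
m_f = m₀ / 3.6851 = 199,700 / 3.6851 = 54,191.2 kg.

final mass ≈ 54200 kg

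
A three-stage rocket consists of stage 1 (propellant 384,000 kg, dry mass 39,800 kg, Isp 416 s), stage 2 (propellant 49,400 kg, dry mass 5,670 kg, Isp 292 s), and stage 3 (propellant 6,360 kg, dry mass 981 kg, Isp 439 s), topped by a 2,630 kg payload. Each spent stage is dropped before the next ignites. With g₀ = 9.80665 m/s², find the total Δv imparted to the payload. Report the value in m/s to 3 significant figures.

Ignition mass of stage 1 = 384,000+39,800 + 49,400+5,670 + 6,360+981 + 2,630 = 488,841 kg.
Stage 1: m₀ = 488,841 kg, m_f = 488,841 − 384,000 = 104,841 kg; Δv = 416×9.80665×ln(4.663) = 4079.6×1.5396 ≈ 6281 m/s.
Stage 2: m₀ = 65,041 kg, m_f = 65,041 − 49,400 = 15,641 kg; Δv = 292×9.80665×ln(4.158) = 2863.5×1.4251 ≈ 4081 m/s.
Stage 3: m₀ = 9,971 kg, m_f = 9,971 − 6,360 = 3,611 kg; Δv = 439×9.80665×ln(2.761) = 4305.1×1.0157 ≈ 4373 m/s.
Total Δv = 6281 + 4081 + 4373 = 14735 m/s.

Δv ≈ 14700 m/s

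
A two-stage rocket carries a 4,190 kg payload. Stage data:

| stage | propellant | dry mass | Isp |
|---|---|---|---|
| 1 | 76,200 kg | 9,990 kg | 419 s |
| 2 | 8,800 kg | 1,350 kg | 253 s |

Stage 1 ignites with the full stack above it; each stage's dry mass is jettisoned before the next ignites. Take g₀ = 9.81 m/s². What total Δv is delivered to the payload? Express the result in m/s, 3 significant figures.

Ignition mass of stage 1 = 76,200+9,990 + 8,800+1,350 + 4,190 = 100,530 kg.
Stage 1: m₀ = 100,530 kg, m_f = 100,530 − 76,200 = 24,330 kg; Δv = 419×9.81×ln(4.132) = 4110.4×1.4187 ≈ 5832 m/s.
Stage 2: m₀ = 14,340 kg, m_f = 14,340 − 8,800 = 5,540 kg; Δv = 253×9.81×ln(2.588) = 2481.9×0.9511 ≈ 2360 m/s.
Total Δv = 5832 + 2360 = 8192 m/s.

Δv ≈ 8190 m/s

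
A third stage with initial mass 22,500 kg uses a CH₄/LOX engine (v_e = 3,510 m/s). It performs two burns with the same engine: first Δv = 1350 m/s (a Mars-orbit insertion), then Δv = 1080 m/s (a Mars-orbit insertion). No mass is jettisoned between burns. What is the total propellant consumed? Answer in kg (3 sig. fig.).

total propellant consumed ≈ 11200 kg

After the first burn: m = 22500 × exp(−1350/3510.0) = 22500 × 0.68071 = 15,316 kg.
After the second burn: m = 15,316 × exp(−1080/3510.0) = 15,316 × 0.73514 = 11,259.4 kg.
Total propellant = m₀ − m_final = 22500 − 11,259.4 = 11,240.6 kg.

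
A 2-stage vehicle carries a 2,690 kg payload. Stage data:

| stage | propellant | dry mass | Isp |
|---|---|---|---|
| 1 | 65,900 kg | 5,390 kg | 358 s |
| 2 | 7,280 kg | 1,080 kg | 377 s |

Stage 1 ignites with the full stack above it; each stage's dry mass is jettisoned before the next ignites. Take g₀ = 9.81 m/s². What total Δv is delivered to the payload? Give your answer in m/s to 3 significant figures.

Ignition mass of stage 1 = 65,900+5,390 + 7,280+1,080 + 2,690 = 82,340 kg.
Stage 1: m₀ = 82,340 kg, m_f = 82,340 − 65,900 = 16,440 kg; Δv = 358×9.81×ln(5.009) = 3512.0×1.6111 ≈ 5658 m/s.
Stage 2: m₀ = 11,050 kg, m_f = 11,050 − 7,280 = 3,770 kg; Δv = 377×9.81×ln(2.931) = 3698.4×1.0754 ≈ 3977 m/s.
Total Δv = 5658 + 3977 = 9635 m/s.

Δv ≈ 9640 m/s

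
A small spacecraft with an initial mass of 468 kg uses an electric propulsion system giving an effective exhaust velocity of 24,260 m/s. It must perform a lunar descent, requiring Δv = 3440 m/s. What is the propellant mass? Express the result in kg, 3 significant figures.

propellant mass ≈ 61.9 kg

m₀/m_f = exp(Δv / v_e) = exp(3440 / 24260.0) = exp(0.1418) = 1.1523.
m_f = 468 / 1.1523 = 406.144 kg, so propellant = m₀ − m_f = 468 − 406.144 = 61.856 kg.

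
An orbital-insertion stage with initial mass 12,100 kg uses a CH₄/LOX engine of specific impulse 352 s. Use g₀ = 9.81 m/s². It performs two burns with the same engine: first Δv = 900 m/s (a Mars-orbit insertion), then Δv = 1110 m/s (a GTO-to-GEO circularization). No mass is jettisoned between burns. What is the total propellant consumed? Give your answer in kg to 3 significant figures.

total propellant consumed ≈ 5340 kg

v_e = Isp · g₀ = 352 × 9.81 = 3453.1 m/s.
After the first burn: m = 12100 × exp(−900/3453.1) = 12100 × 0.77056 = 9,323.78 kg.
After the second burn: m = 9,323.78 × exp(−1110/3453.1) = 9,323.78 × 0.72510 = 6,760.67 kg.
Total propellant = m₀ − m_final = 12100 − 6,760.67 = 5,339.33 kg.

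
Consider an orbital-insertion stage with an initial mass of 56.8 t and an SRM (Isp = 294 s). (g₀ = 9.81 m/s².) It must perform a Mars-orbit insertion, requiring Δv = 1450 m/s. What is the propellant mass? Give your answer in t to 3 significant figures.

propellant mass ≈ 22.4 t

v_e = Isp · g₀ = 294 × 9.81 = 2884.1 m/s.
Using Δv = v_e ln(m₀/m_f): m₀/m_f = exp(Δv / v_e) = exp(1450 / 2884.1) = exp(0.5027) = 1.6533.
m_f = 56.8 / 1.6533 = 34.3555 t, so propellant = m₀ − m_f = 56.8 − 34.3555 = 22.4445 t.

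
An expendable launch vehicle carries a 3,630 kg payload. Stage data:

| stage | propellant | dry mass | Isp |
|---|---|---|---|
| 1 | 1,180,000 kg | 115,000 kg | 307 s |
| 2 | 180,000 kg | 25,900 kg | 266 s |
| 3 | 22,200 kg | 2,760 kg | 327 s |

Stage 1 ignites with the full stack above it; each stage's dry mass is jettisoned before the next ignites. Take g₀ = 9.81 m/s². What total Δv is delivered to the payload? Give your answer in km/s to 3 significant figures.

Ignition mass of stage 1 = 1,180,000+115,000 + 180,000+25,900 + 22,200+2,760 + 3,630 = 1,529,490 kg.
Stage 1: m₀ = 1,529,490 kg, m_f = 1,529,490 − 1,180,000 = 349,490 kg; Δv = 307×9.81×ln(4.376) = 3011.7×1.4762 ≈ 4446 m/s.
Stage 2: m₀ = 234,490 kg, m_f = 234,490 − 180,000 = 54,490 kg; Δv = 266×9.81×ln(4.303) = 2609.5×1.4594 ≈ 3808 m/s.
Stage 3: m₀ = 28,590 kg, m_f = 28,590 − 22,200 = 6,390 kg; Δv = 327×9.81×ln(4.474) = 3207.9×1.4983 ≈ 4806 m/s.
Total Δv = 4446 + 3808 + 4806 = 13060 m/s.

Δv ≈ 13.1 km/s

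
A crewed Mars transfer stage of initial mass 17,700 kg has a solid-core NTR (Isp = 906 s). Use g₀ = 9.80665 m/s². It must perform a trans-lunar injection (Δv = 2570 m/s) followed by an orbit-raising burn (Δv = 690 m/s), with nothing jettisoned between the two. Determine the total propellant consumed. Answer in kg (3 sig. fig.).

v_e = Isp · g₀ = 906 × 9.80665 = 8884.8 m/s.
After the first burn: m = 17700 × exp(−2570/8884.8) = 17700 × 0.74882 = 13,254.1 kg.
After the second burn: m = 13,254.1 × exp(−690/8884.8) = 13,254.1 × 0.92528 = 12,263.8 kg.
Total propellant = m₀ − m_final = 17700 − 12,263.8 = 5,436.2 kg.

total propellant consumed ≈ 5440 kg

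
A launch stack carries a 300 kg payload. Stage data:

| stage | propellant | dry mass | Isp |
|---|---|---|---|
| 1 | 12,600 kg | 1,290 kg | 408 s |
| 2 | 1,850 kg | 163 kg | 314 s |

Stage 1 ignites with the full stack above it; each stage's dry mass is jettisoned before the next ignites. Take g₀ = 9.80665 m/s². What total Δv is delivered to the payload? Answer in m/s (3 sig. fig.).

Δv ≈ 11000 m/s

Ignition mass of stage 1 = 12,600+1,290 + 1,850+163 + 300 = 16,203 kg.
Stage 1: m₀ = 16,203 kg, m_f = 16,203 − 12,600 = 3,603 kg; Δv = 408×9.80665×ln(4.497) = 4001.1×1.5034 ≈ 6015 m/s.
Stage 2: m₀ = 2,313 kg, m_f = 2,313 − 1,850 = 463 kg; Δv = 314×9.80665×ln(4.996) = 3079.3×1.6086 ≈ 4953 m/s.
Total Δv = 6015 + 4953 = 10968 m/s.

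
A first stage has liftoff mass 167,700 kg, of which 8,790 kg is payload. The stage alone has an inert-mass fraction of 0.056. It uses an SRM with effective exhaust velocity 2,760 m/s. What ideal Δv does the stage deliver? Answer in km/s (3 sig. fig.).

Stage wet mass = m₀ − payload = 167,700 − 8,790 = 158,910 kg.
Stage dry mass = ε × stage wet mass = 0.056 × 158,910 = 8,898.96 kg.
Burnout mass m_f = stage dry + payload = 8,898.96 + 8,790 = 17,688.96 kg.
Δv = v_e · ln(167,700/17,688.96) = 2760.0 × ln(9.48) = 2760.0 × 2.2492 ≈ 6208 m/s.

Δv ≈ 6.21 km/s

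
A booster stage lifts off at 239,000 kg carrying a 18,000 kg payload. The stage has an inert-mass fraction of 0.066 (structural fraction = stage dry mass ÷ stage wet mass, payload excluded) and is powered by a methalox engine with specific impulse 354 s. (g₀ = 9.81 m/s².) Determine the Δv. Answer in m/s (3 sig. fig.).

Δv ≈ 6920 m/s

Stage wet mass = m₀ − payload = 239,000 − 18,000 = 221,000 kg.
Stage dry mass = ε × stage wet mass = 0.066 × 221,000 = 14,586 kg.
Burnout mass m_f = stage dry + payload = 14,586 + 18,000 = 32,586 kg.
v_e = Isp · g₀ = 354 × 9.81 = 3472.7 m/s.
Δv = v_e · ln(239,000/32,586) = 3472.7 × ln(7.334) = 3472.7 × 1.9926 ≈ 6920 m/s.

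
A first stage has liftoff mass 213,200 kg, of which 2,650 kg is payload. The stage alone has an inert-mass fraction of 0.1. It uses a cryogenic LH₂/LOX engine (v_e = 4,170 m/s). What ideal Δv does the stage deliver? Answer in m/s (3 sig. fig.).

Stage wet mass = m₀ − payload = 213,200 − 2,650 = 210,550 kg.
Stage dry mass = ε × stage wet mass = 0.1 × 210,550 = 21,055 kg.
Burnout mass m_f = stage dry + payload = 21,055 + 2,650 = 23,705 kg.
Δv = v_e · ln(213,200/23,705) = 4170.0 × ln(8.994) = 4170.0 × 2.1965 ≈ 9160 m/s.

Δv ≈ 9160 m/s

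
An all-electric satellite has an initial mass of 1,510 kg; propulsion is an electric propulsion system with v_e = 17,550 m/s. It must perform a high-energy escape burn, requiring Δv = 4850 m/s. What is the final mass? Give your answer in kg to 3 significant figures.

Rocket equation: m₀/m_f = exp(Δv / v_e) = exp(4850 / 17550.0) = exp(0.2764) = 1.3183.
m_f = m₀ / 1.3183 = 1,510 / 1.3183 = 1,145.41 kg.

final mass ≈ 1150 kg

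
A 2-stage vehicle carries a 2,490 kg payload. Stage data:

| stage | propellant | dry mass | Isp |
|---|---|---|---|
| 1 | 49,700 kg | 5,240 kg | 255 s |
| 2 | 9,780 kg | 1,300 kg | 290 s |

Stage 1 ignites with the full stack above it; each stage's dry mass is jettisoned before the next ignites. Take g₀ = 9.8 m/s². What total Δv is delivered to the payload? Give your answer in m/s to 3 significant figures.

Ignition mass of stage 1 = 49,700+5,240 + 9,780+1,300 + 2,490 = 68,510 kg.
Stage 1: m₀ = 68,510 kg, m_f = 68,510 − 49,700 = 18,810 kg; Δv = 255×9.8×ln(3.642) = 2499.0×1.2926 ≈ 3230 m/s.
Stage 2: m₀ = 13,570 kg, m_f = 13,570 − 9,780 = 3,790 kg; Δv = 290×9.8×ln(3.58) = 2842.0×1.2755 ≈ 3625 m/s.
Total Δv = 3230 + 3625 = 6855 m/s.

Δv ≈ 6860 m/s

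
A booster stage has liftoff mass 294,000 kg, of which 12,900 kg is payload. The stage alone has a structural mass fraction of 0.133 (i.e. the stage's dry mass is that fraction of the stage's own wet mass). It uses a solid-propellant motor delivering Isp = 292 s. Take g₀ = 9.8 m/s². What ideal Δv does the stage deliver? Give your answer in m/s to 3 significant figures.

Stage wet mass = m₀ − payload = 294,000 − 12,900 = 281,100 kg.
Stage dry mass = ε × stage wet mass = 0.133 × 281,100 = 37,386.3 kg.
Burnout mass m_f = stage dry + payload = 37,386.3 + 12,900 = 50,286.3 kg.
v_e = Isp · g₀ = 292 × 9.8 = 2861.6 m/s.
Using Δv = v_e ln(m₀/m_f): Δv = v_e · ln(294,000/50,286.3) = 2861.6 × ln(5.847) = 2861.6 × 1.7658 ≈ 5053 m/s.

Δv ≈ 5050 m/s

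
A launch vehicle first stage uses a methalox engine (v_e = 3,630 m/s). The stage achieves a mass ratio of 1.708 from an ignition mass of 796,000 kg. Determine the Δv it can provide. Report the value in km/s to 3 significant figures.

Δv ≈ 1.94 km/s

Δv = v_e · ln(1.708) = 3630.0 × 0.5353 ≈ 1943.2 m/s.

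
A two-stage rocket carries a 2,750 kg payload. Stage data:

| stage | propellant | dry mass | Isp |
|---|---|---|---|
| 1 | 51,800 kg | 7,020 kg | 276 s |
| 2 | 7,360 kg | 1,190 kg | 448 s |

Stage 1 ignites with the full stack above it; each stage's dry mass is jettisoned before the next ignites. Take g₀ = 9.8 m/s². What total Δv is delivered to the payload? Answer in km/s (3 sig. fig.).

Δv ≈ 8.26 km/s

Ignition mass of stage 1 = 51,800+7,020 + 7,360+1,190 + 2,750 = 70,120 kg.
Stage 1: m₀ = 70,120 kg, m_f = 70,120 − 51,800 = 18,320 kg; Δv = 276×9.8×ln(3.828) = 2704.8×1.3422 ≈ 3630 m/s.
Stage 2: m₀ = 11,300 kg, m_f = 11,300 − 7,360 = 3,940 kg; Δv = 448×9.8×ln(2.868) = 4390.4×1.0536 ≈ 4626 m/s.
Total Δv = 3630 + 4626 = 8256 m/s.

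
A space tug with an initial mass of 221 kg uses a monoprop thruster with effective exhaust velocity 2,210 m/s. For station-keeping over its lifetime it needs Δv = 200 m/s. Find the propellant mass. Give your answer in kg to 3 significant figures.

propellant mass ≈ 19.1 kg

From the ideal rocket equation, m₀/m_f = exp(Δv / v_e) = exp(200 / 2210.0) = exp(0.0905) = 1.0947.
m_f = 221 / 1.0947 = 201.882 kg, so propellant = m₀ − m_f = 221 − 201.882 = 19.118 kg.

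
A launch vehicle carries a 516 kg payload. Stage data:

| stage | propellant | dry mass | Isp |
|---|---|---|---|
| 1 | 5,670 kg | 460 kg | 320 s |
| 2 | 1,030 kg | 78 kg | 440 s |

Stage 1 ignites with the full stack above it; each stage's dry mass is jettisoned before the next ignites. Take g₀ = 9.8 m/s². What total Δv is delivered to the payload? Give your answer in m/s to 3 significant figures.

Δv ≈ 8460 m/s

Ignition mass of stage 1 = 5,670+460 + 1,030+78 + 516 = 7,754 kg.
Stage 1: m₀ = 7,754 kg, m_f = 7,754 − 5,670 = 2,084 kg; Δv = 320×9.8×ln(3.721) = 3136.0×1.3139 ≈ 4120 m/s.
Stage 2: m₀ = 1,624 kg, m_f = 1,624 − 1,030 = 594 kg; Δv = 440×9.8×ln(2.734) = 4312.0×1.0058 ≈ 4337 m/s.
Total Δv = 4120 + 4337 = 8457 m/s.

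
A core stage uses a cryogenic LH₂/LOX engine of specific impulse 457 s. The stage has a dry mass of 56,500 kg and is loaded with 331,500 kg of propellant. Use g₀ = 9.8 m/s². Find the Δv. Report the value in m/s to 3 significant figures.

v_e = Isp · g₀ = 457 × 9.8 = 4478.6 m/s.
m₀ = m_dry + m_prop = 56,500 + 331,500 = 388,000 kg.
Rocket equation: Δv = v_e · ln(m₀/m_f) = 4478.6 × ln(6.867) = 4478.6 × 1.9268 ≈ 8629.2 m/s.

Δv ≈ 8630 m/s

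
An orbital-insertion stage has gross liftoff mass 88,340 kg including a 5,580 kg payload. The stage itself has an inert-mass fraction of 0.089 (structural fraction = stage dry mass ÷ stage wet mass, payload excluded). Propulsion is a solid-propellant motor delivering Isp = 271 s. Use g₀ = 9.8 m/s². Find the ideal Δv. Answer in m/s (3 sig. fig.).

Δv ≈ 5100 m/s

Stage wet mass = m₀ − payload = 88,340 − 5,580 = 82,760 kg.
Stage dry mass = ε × stage wet mass = 0.089 × 82,760 = 7,365.64 kg.
Burnout mass m_f = stage dry + payload = 7,365.64 + 5,580 = 12,945.64 kg.
v_e = Isp · g₀ = 271 × 9.8 = 2655.8 m/s.
Using Δv = v_e ln(m₀/m_f): Δv = v_e · ln(88,340/12,945.64) = 2655.8 × ln(6.824) = 2655.8 × 1.9204 ≈ 5100 m/s.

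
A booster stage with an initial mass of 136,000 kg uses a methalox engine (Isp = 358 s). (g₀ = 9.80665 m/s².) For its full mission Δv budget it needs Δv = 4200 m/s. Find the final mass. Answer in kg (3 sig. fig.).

final mass ≈ 41100 kg

v_e = Isp · g₀ = 358 × 9.80665 = 3510.8 m/s.
m₀/m_f = exp(Δv / v_e) = exp(4200 / 3510.8) = exp(1.1963) = 3.3079.
m_f = m₀ / 3.3079 = 136,000 / 3.3079 = 41,113.7 kg.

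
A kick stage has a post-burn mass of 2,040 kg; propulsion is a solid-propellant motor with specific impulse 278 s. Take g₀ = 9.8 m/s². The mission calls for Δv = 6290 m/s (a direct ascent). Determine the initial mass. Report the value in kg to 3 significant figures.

initial mass ≈ 20500 kg

v_e = Isp · g₀ = 278 × 9.8 = 2724.4 m/s.
m₀/m_f = exp(Δv / v_e) = exp(6290 / 2724.4) = exp(2.3088) = 10.0620.
m₀ = m_f × 10.0620 = 2,040 × 10.0620 = 20,526.5 kg.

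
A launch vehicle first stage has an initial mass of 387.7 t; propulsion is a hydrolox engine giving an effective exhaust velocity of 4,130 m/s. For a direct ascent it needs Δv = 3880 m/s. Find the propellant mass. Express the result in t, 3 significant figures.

m₀/m_f = exp(Δv / v_e) = exp(3880 / 4130.0) = exp(0.9395) = 2.5586.
m_f = 387.7 / 2.5586 = 151.528 t, so propellant = m₀ − m_f = 387.7 − 151.528 = 236.172 t.

propellant mass ≈ 236 t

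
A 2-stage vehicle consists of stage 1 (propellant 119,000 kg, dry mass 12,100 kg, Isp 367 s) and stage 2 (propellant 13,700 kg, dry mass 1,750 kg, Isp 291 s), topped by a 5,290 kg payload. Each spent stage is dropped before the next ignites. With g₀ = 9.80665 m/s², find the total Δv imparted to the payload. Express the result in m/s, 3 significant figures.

Δv ≈ 8590 m/s

Ignition mass of stage 1 = 119,000+12,100 + 13,700+1,750 + 5,290 = 151,840 kg.
Stage 1: m₀ = 151,840 kg, m_f = 151,840 − 119,000 = 32,840 kg; Δv = 367×9.80665×ln(4.624) = 3599.0×1.5312 ≈ 5511 m/s.
Stage 2: m₀ = 20,740 kg, m_f = 20,740 − 13,700 = 7,040 kg; Δv = 291×9.80665×ln(2.946) = 2853.7×1.0805 ≈ 3083 m/s.
Total Δv = 5511 + 3083 = 8594 m/s.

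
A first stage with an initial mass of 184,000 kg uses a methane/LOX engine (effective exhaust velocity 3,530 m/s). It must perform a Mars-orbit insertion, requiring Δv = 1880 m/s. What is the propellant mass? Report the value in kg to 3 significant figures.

propellant mass ≈ 76000 kg

Using Δv = v_e ln(m₀/m_f): m₀/m_f = exp(Δv / v_e) = exp(1880 / 3530.0) = exp(0.5326) = 1.7033.
m_f = 184,000 / 1.7033 = 108,026 kg, so propellant = m₀ − m_f = 184,000 − 108,026 = 75,974 kg.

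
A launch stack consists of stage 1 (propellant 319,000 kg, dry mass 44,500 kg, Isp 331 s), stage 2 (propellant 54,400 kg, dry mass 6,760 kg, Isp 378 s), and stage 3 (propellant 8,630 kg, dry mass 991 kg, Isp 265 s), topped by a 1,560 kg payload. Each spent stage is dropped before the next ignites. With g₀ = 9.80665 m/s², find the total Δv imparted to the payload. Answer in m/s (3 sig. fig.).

Δv ≈ 13300 m/s

Ignition mass of stage 1 = 319,000+44,500 + 54,400+6,760 + 8,630+991 + 1,560 = 435,841 kg.
Stage 1: m₀ = 435,841 kg, m_f = 435,841 − 319,000 = 116,841 kg; Δv = 331×9.80665×ln(3.73) = 3246.0×1.3165 ≈ 4273 m/s.
Stage 2: m₀ = 72,341 kg, m_f = 72,341 − 54,400 = 17,941 kg; Δv = 378×9.80665×ln(4.032) = 3706.9×1.3943 ≈ 5169 m/s.
Stage 3: m₀ = 11,181 kg, m_f = 11,181 − 8,630 = 2,551 kg; Δv = 265×9.80665×ln(4.383) = 2598.8×1.4777 ≈ 3840 m/s.
Total Δv = 4273 + 5169 + 3840 = 13282 m/s.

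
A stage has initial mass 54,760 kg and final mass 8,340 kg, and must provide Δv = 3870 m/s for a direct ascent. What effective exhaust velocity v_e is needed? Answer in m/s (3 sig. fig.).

v_e ≈ 2060 m/s

ln(m₀/m_f) = ln(54760/8340) = ln(6.566) = 1.8819.
v_e = Δv / ln(m₀/m_f) = 3870 / 1.8819 = 2056.4 m/s.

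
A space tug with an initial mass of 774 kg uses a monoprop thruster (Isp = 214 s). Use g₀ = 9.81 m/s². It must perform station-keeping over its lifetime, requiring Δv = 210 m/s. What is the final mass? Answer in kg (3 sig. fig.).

final mass ≈ 700 kg

v_e = Isp · g₀ = 214 × 9.81 = 2099.3 m/s.
m₀/m_f = exp(Δv / v_e) = exp(210 / 2099.3) = exp(0.1000) = 1.1052.
m_f = m₀ / 1.1052 = 774 / 1.1052 = 700.326 kg.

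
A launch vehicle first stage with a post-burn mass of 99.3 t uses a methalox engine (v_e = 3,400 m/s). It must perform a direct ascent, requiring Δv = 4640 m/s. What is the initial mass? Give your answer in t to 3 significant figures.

m₀/m_f = exp(Δv / v_e) = exp(4640 / 3400.0) = exp(1.3647) = 3.9146.
m₀ = m_f × 3.9146 = 99.3 × 3.9146 = 388.72 t.

initial mass ≈ 389 t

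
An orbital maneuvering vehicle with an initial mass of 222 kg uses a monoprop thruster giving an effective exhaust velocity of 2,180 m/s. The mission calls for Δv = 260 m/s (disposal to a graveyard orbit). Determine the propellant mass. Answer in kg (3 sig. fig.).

By the Tsiolkovsky rocket equation, m₀/m_f = exp(Δv / v_e) = exp(260 / 2180.0) = exp(0.1193) = 1.1267.
m_f = 222 / 1.1267 = 197.036 kg, so propellant = m₀ − m_f = 222 − 197.036 = 24.964 kg.

propellant mass ≈ 25.0 kg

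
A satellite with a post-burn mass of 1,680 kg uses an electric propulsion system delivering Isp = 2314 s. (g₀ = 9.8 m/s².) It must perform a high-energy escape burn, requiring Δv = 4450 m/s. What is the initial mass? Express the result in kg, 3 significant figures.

initial mass ≈ 2040 kg

v_e = Isp · g₀ = 2314 × 9.8 = 22677.2 m/s.
Rocket equation: m₀/m_f = exp(Δv / v_e) = exp(4450 / 22677.2) = exp(0.1962) = 1.2168.
m₀ = m_f × 1.2168 = 1,680 × 1.2168 = 2,044.22 kg.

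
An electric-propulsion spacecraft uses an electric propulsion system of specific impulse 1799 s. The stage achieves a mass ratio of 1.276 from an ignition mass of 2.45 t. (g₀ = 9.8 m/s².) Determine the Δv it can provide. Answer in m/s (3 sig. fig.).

v_e = Isp · g₀ = 1799 × 9.8 = 17630.2 m/s.
Δv = v_e · ln(1.276) = 17630.2 × 0.2437 ≈ 4297.0 m/s.

Δv ≈ 4300 m/s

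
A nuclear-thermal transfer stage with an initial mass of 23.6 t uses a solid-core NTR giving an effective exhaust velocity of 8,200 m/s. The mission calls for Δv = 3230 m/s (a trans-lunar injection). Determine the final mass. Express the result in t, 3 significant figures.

final mass ≈ 15.9 t

By the Tsiolkovsky rocket equation, m₀/m_f = exp(Δv / v_e) = exp(3230 / 8200.0) = exp(0.3939) = 1.4828.
m_f = m₀ / 1.4828 = 23.6 / 1.4828 = 15.9158 t.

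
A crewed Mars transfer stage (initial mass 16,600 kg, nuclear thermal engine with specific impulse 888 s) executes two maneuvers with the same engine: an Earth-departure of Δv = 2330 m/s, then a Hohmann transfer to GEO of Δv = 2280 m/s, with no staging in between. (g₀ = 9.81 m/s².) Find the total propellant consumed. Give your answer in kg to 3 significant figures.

total propellant consumed ≈ 6820 kg

v_e = Isp · g₀ = 888 × 9.81 = 8711.3 m/s.
After the first burn: m = 16600 × exp(−2330/8711.3) = 16600 × 0.76531 = 12,704.1 kg.
After the second burn: m = 12,704.1 × exp(−2280/8711.3) = 12,704.1 × 0.76972 = 9,778.6 kg.
Total propellant = m₀ − m_final = 16600 − 9,778.6 = 6,821.4 kg.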